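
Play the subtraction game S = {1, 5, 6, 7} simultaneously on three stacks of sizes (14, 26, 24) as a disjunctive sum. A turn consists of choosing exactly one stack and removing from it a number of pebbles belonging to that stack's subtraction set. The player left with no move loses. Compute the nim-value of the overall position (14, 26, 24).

0

All stacks use S = {1, 5, 6, 7}:
n :  0  1  2  3  4  5  6  7  8  9 10 11 12 13 14 15 16 17 18 19 20 21 22 23 24 25 26
G :  0  1  0  1  0  1  2  3  2  3  2  3  0  1  0  1  0  1  2  3  2  3  2  3  0  1  0
Stack A: G(14) = 0.
Stack B: G(26) = 0.
Stack C: G(24) = 0.
Combined Grundy value = 0 ⊕ 0 ⊕ 0 = 0.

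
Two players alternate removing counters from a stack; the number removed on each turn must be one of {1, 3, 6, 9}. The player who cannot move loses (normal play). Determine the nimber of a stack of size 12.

n :  0  1  2  3  4  5  6  7  8  9 10 11 12
G :  0  1  0  1  0  1  2  3  2  3  2  3  0

0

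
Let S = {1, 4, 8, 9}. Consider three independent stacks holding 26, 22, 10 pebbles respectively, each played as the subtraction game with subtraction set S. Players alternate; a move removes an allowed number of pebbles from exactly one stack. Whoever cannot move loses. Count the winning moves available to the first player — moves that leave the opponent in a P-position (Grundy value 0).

All stacks use S = {1, 4, 8, 9}:
G(0) = 0
G(1) = mex{0} = 1
G(2) = mex{1} = 0
G(3) = mex{0} = 1
G(4) = mex{1,0} = 2
G(5) = mex{2,1} = 0
G(6) = mex{0,0} = 1
G(7) = mex{1,1} = 0
G(8) = mex{0,2,0} = 1
G(9) = mex{1,0,1,0} = 2
G(10) = mex{2,1,0,1} = 3
G(11) = mex{3,0,1,0} = 2
G(12) = mex{2,1,2,1} = 0
G(13) = mex{0,2,0,2} = 1
G(14) = mex{1,3,1,0} = 2
G(15) = mex{2,2,0,1} = 3
G(16) = mex{3,0,1,0} = 2
G(17) = mex{2,1,2,1} = 0
G(18) = mex{0,2,3,2} = 1
G(19) = mex{1,3,2,3} = 0
G(20) = mex{0,2,0,2} = 1
G(21) = mex{1,0,1,0} = 2
G(22) = mex{2,1,2,1} = 0
G(23) = mex{0,0,3,2} = 1
G(24) = mex{1,1,2,3} = 0
G(25) = mex{0,2,0,2} = 1
G(26) = mex{1,0,1,0} = 2
Stack A: G(26) = 2.
Stack B: G(22) = 0.
Stack C: G(10) = 3.
Combined Grundy value = 2 ⊕ 0 ⊕ 3 = 1.
A winning move leaves total XOR = 0, i.e. changes one component's Grundy value g to g ⊕ X where X is the current total.
Stack A: need g' = 2⊕1 = 3. Options: 26−1→G=1, 26−4→G=0, 26−8→G=1, 26−9→G=0. Hits: 0.
Stack B: need g' = 0⊕1 = 1. Options: 22−1→G=2, 22−4→G=1, 22−8→G=2, 22−9→G=1. Hits: 2.
Stack C: need g' = 3⊕1 = 2. Options: 10−1→G=2, 10−4→G=1, 10−8→G=0, 10−9→G=1. Hits: 1.

3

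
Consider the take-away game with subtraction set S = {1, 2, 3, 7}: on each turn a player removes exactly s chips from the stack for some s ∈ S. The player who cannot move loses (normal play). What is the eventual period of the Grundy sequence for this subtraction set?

4

G(0) = 0
G(1) = mex{0} = 1
G(2) = mex{1,0} = 2
G(3) = mex{2,1,0} = 3
G(4) = mex{3,2,1} = 0
G(5) = mex{0,3,2} = 1
G(6) = mex{1,0,3} = 2
G(7) = mex{2,1,0,0} = 3
G(8) = mex{3,2,1,1} = 0
G(9) = mex{0,3,2,2} = 1
G(10) = mex{1,0,3,3} = 2
G(11) = mex{2,1,0,0} = 3
G(12) = mex{3,2,1,1} = 0
G(13) = mex{0,3,2,2} = 1
G(14) = mex{1,0,3,3} = 2
G(n+4) = G(n) holds for n = 0,…,6 (a full window of length max(S) = 7), so the sequence is purely periodic with period 4.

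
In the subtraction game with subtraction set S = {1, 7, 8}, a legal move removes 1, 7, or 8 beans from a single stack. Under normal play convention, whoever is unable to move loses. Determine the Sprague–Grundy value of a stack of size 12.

2

n :  0  1  2  3  4  5  6  7  8  9 10 11 12
G :  0  1  0  1  0  1  0  1  2  3  2  3  2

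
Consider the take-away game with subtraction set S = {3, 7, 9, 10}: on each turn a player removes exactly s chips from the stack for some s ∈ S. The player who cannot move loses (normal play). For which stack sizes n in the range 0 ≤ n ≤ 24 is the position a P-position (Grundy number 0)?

n :  0  1  2  3  4  5  6  7  8  9 10 11 12 13 14 15 16 17 18 19 20 21 22 23 24
G :  0  0  0  1  1  1  0  2  2  1  3  3  2  2  0  3  3  1  0  0  0  1  1  1  2
P-positions are exactly the n with G(n) = 0.

0, 1, 2, 6, 14, 18, 19, 20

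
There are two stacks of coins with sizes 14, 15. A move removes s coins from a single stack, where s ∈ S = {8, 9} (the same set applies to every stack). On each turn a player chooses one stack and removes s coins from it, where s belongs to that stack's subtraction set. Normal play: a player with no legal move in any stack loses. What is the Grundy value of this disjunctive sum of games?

All stacks use S = {8, 9}:
n :  0  1  2  3  4  5  6  7  8  9 10 11 12 13 14 15
G :  0  0  0  0  0  0  0  0  1  1  1  1  1  1  1  1
Stack A: G(14) = 1.
Stack B: G(15) = 1.
Combined Grundy value = 1 ⊕ 1 = 0.

0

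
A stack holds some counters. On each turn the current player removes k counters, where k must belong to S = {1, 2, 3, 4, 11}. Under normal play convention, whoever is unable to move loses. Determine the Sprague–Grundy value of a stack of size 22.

n :  0  1  2  3  4  5  6  7  8  9 10 11 12 13 14 15 16 17 18 19 20 21 22
G :  0  1  2  3  4  0  1  2  3  4  0  1  2  3  4  0  1  2  3  4  0  1  2

2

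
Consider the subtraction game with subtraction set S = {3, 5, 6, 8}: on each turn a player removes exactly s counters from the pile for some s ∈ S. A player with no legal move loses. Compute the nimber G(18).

2

n :  0  1  2  3  4  5  6  7  8  9 10 11 12 13 14 15 16 17 18
G :  0  0  0  1  1  1  2  2  2  3  3  0  0  0  1  1  1  2  2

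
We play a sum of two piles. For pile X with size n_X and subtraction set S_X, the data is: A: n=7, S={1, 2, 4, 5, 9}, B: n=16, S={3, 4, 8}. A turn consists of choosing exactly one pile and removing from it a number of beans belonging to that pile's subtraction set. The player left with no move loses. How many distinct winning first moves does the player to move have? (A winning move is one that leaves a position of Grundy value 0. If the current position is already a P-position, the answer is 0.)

0

Pile A, S = {1, 2, 4, 5, 9}:
G(0) = 0
G(1) = mex{0} = 1
G(2) = mex{1,0} = 2
G(3) = mex{2,1} = 0
G(4) = mex{0,2,0} = 1
G(5) = mex{1,0,1,0} = 2
G(6) = mex{2,1,2,1} = 0
G(7) = mex{0,2,0,2} = 1
G_A(7) = 1.
Pile B, S = {3, 4, 8}:
G(0) = 0
G(1) = mex{} = 0
G(2) = mex{} = 0
G(3) = mex{0} = 1
G(4) = mex{0,0} = 1
G(5) = mex{0,0} = 1
G(6) = mex{1,0} = 2
G(7) = mex{1,1} = 0
G(8) = mex{1,1,0} = 2
G(9) = mex{2,1,0} = 3
G(10) = mex{0,2,0} = 1
G(11) = mex{2,0,1} = 3
G(12) = mex{3,2,1} = 0
G(13) = mex{1,3,1} = 0
G(14) = mex{3,1,2} = 0
G(15) = mex{0,3,0} = 1
G(16) = mex{0,0,2} = 1
G_B(16) = 1.
Combined Grundy value = 1 ⊕ 1 = 0.
A winning move leaves total XOR = 0, i.e. changes one component's Grundy value g to g ⊕ X where X is the current total.
Pile A: target g' = 1⊕0 = 1, but every legal move changes the Grundy value (mex property), so 0 moves.
Pile B: target g' = 1⊕0 = 1, but every legal move changes the Grundy value (mex property), so 0 moves.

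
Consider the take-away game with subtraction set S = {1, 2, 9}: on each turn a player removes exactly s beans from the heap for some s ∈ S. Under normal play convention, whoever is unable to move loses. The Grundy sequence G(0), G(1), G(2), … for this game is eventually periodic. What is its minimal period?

n :  0  1  2  3  4  5  6  7  8  9 10 11 12 13 14 15 16 17 18 19 20 21
G :  0  1  2  0  1  2  0  1  2  3  0  1  2  0  1  2  0  1  2  3  0  1
G(n+10) = G(n) holds for n = 0,…,8 (a full window of length max(S) = 9), so the sequence is purely periodic with period 10.

10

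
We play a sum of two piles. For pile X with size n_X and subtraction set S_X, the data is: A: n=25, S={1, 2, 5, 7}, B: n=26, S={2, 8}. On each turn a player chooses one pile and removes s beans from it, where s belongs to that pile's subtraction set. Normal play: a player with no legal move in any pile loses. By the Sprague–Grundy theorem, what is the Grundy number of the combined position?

Pile A, S = {1, 2, 5, 7}:
n :  0  1  2  3  4  5  6  7  8  9 10 11 12 13 14 15 16 17 18 19 20 21 22 23 24 25
G :  0  1  2  0  1  2  0  1  2  0  1  2  0  1  2  0  1  2  0  1  2  0  1  2  0  1
G_A(25) = 1.
Pile B, S = {2, 8}:
n :  0  1  2  3  4  5  6  7  8  9 10 11 12 13 14 15 16 17 18 19 20 21 22 23 24 25 26
G :  0  0  1  1  0  0  1  1  2  2  0  0  1  1  0  0  1  1  2  2  0  0  1  1  0  0  1
G_B(26) = 1.
Combined Grundy value = 1 ⊕ 1 = 0.

0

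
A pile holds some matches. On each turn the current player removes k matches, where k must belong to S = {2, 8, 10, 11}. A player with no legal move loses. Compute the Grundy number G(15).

3

n :  0  1  2  3  4  5  6  7  8  9 10 11 12 13 14 15
G :  0  0  1  1  0  0  1  1  2  2  3  3  2  2  3  3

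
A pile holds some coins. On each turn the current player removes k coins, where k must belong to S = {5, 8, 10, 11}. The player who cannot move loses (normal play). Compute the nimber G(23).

G(0) = 0
G(1) = mex{} = 0
G(2) = mex{} = 0
G(3) = mex{} = 0
G(4) = mex{} = 0
G(5) = mex{0} = 1
G(6) = mex{0} = 1
G(7) = mex{0} = 1
G(8) = mex{0,0} = 1
G(9) = mex{0,0} = 1
G(10) = mex{1,0,0} = 2
G(11) = mex{1,0,0,0} = 2
G(12) = mex{1,0,0,0} = 2
G(13) = mex{1,1,0,0} = 2
G(14) = mex{1,1,0,0} = 2
G(15) = mex{2,1,1,0} = 3
G(16) = mex{2,1,1,1} = 0
G(17) = mex{2,1,1,1} = 0
G(18) = mex{2,2,1,1} = 0
G(19) = mex{2,2,1,1} = 0
G(20) = mex{3,2,2,1} = 0
G(21) = mex{0,2,2,2} = 1
G(22) = mex{0,2,2,2} = 1
G(23) = mex{0,3,2,2} = 1

1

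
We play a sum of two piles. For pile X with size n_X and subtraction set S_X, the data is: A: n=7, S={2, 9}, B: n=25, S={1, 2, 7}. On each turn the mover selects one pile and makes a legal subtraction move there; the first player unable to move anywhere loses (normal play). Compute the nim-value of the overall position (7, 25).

Pile A, S = {2, 9}:
G(0) = 0
G(1) = mex{} = 0
G(2) = mex{0} = 1
G(3) = mex{0} = 1
G(4) = mex{1} = 0
G(5) = mex{1} = 0
G(6) = mex{0} = 1
G(7) = mex{0} = 1
G_A(7) = 1.
Pile B, S = {1, 2, 7}:
n :  0  1  2  3  4  5  6  7  8  9 10 11 12 13 14 15 16 17 18 19 20 21 22 23 24 25
G :  0  1  2  0  1  2  0  1  2  0  1  2  0  1  2  0  1  2  0  1  2  0  1  2  0  1
G_B(25) = 1.
Combined Grundy value = 1 ⊕ 1 = 0.

0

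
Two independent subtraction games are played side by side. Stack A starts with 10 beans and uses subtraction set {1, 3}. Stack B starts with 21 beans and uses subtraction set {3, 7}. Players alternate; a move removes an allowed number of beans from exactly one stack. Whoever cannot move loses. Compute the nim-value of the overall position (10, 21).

Stack A, S = {1, 3}:
n :  0  1  2  3  4  5  6  7  8  9 10
G :  0  1  0  1  0  1  0  1  0  1  0
G_A(10) = 0.
Stack B, S = {3, 7}:
G(0) = 0
G(1) = mex{} = 0
G(2) = mex{} = 0
G(3) = mex{0} = 1
G(4) = mex{0} = 1
G(5) = mex{0} = 1
G(6) = mex{1} = 0
G(7) = mex{1,0} = 2
G(8) = mex{1,0} = 2
G(9) = mex{0,0} = 1
G(10) = mex{2,1} = 0
G(11) = mex{2,1} = 0
G(12) = mex{1,1} = 0
G(13) = mex{0,0} = 1
G(14) = mex{0,2} = 1
G(15) = mex{0,2} = 1
G(16) = mex{1,1} = 0
G(17) = mex{1,0} = 2
G(18) = mex{1,0} = 2
G(19) = mex{0,0} = 1
G(20) = mex{2,1} = 0
G(21) = mex{2,1} = 0
G_B(21) = 0.
Combined Grundy value = 0 ⊕ 0 = 0.

0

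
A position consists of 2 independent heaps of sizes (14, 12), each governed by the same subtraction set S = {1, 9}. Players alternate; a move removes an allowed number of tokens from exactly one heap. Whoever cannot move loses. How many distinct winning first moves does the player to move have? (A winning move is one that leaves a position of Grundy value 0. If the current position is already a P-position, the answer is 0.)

0

All heaps use S = {1, 9}:
n :  0  1  2  3  4  5  6  7  8  9 10 11 12 13 14
G :  0  1  0  1  0  1  0  1  0  1  0  1  0  1  0
Heap A: G(14) = 0.
Heap B: G(12) = 0.
Combined Grundy value = 0 ⊕ 0 = 0.
A winning move leaves total XOR = 0, i.e. changes one component's Grundy value g to g ⊕ X where X is the current total.
Heap A: target g' = 0⊕0 = 0, but every legal move changes the Grundy value (mex property), so 0 moves.
Heap B: target g' = 0⊕0 = 0, but every legal move changes the Grundy value (mex property), so 0 moves.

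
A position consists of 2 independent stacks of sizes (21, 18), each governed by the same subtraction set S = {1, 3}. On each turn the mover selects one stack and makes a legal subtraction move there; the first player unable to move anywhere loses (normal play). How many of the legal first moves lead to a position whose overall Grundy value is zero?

All stacks use S = {1, 3}:
G(0) = 0
G(1) = mex{0} = 1
G(2) = mex{1} = 0
G(3) = mex{0,0} = 1
G(4) = mex{1,1} = 0
G(5) = mex{0,0} = 1
G(6) = mex{1,1} = 0
G(7) = mex{0,0} = 1
G(8) = mex{1,1} = 0
G(9) = mex{0,0} = 1
G(10) = mex{1,1} = 0
G(11) = mex{0,0} = 1
G(12) = mex{1,1} = 0
G(13) = mex{0,0} = 1
G(14) = mex{1,1} = 0
G(15) = mex{0,0} = 1
G(16) = mex{1,1} = 0
G(17) = mex{0,0} = 1
G(18) = mex{1,1} = 0
G(19) = mex{0,0} = 1
G(20) = mex{1,1} = 0
G(21) = mex{0,0} = 1
Stack A: G(21) = 1.
Stack B: G(18) = 0.
Combined Grundy value = 1 ⊕ 0 = 1.
A winning move leaves total XOR = 0, i.e. changes one component's Grundy value g to g ⊕ X where X is the current total.
Stack A: need g' = 1⊕1 = 0. Options: 21−1→G=0, 21−3→G=0. Hits: 2.
Stack B: need g' = 0⊕1 = 1. Options: 18−1→G=1, 18−3→G=1. Hits: 2.

4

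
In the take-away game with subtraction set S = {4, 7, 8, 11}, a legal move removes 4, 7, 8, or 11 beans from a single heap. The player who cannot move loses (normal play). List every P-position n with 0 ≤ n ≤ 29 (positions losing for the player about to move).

n :  0  1  2  3  4  5  6  7  8  9 10 11 12 13 14 15 16 17 18 19 20 21 22 23 24 25 26 27 28 29
G :  0  0  0  0  1  1  1  1  2  2  2  2  3  3  3  0  0  0  0  1  1  1  1  2  2  2  2  3  3  3
P-positions are exactly the n with G(n) = 0.

0, 1, 2, 3, 15, 16, 17, 18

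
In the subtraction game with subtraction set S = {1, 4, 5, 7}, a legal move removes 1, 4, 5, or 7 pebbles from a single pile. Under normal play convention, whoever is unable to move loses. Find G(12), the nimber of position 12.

2

G(0) = 0
G(1) = mex{0} = 1
G(2) = mex{1} = 0
G(3) = mex{0} = 1
G(4) = mex{1,0} = 2
G(5) = mex{2,1,0} = 3
G(6) = mex{3,0,1} = 2
G(7) = mex{2,1,0,0} = 3
G(8) = mex{3,2,1,1} = 0
G(9) = mex{0,3,2,0} = 1
G(10) = mex{1,2,3,1} = 0
G(11) = mex{0,3,2,2} = 1
G(12) = mex{1,0,3,3} = 2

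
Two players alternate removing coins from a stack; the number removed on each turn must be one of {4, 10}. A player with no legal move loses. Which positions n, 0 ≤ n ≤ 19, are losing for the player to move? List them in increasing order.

n :  0  1  2  3  4  5  6  7  8  9 10 11 12 13 14 15 16 17 18 19
G :  0  0  0  0  1  1  1  1  0  0  2  2  1  1  0  0  0  0  1  1
P-positions are exactly the n with G(n) = 0.

0, 1, 2, 3, 8, 9, 14, 15, 16, 17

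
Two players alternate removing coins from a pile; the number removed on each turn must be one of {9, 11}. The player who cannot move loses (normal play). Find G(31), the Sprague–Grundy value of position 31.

n :  0  1  2  3  4  5  6  7  8  9 10 11 12 13 14 15 16 17 18 19 20 21 22 23 24 25 26 27 28 29 30 31
G :  0  0  0  0  0  0  0  0  0  1  1  1  1  1  1  1  1  1  2  2  0  0  0  0  0  0  0  0  0  1  1  1

1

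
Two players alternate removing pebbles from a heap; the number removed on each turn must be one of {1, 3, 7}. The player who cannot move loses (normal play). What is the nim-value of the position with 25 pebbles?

G(0) = 0
G(1) = mex{0} = 1
G(2) = mex{1} = 0
G(3) = mex{0,0} = 1
G(4) = mex{1,1} = 0
G(5) = mex{0,0} = 1
G(6) = mex{1,1} = 0
G(7) = mex{0,0,0} = 1
G(8) = mex{1,1,1} = 0
G(9) = mex{0,0,0} = 1
G(10) = mex{1,1,1} = 0
G(11) = mex{0,0,0} = 1
G(12) = mex{1,1,1} = 0
G(13) = mex{0,0,0} = 1
G(14) = mex{1,1,1} = 0
G(15) = mex{0,0,0} = 1
G(16) = mex{1,1,1} = 0
G(17) = mex{0,0,0} = 1
G(18) = mex{1,1,1} = 0
G(19) = mex{0,0,0} = 1
G(20) = mex{1,1,1} = 0
G(21) = mex{0,0,0} = 1
G(22) = mex{1,1,1} = 0
G(23) = mex{0,0,0} = 1
G(24) = mex{1,1,1} = 0
G(25) = mex{0,0,0} = 1

1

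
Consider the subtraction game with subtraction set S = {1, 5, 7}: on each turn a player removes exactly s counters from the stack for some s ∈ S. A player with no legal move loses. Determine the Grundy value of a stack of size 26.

G(0) = 0
G(1) = mex{0} = 1
G(2) = mex{1} = 0
G(3) = mex{0} = 1
G(4) = mex{1} = 0
G(5) = mex{0,0} = 1
G(6) = mex{1,1} = 0
G(7) = mex{0,0,0} = 1
G(8) = mex{1,1,1} = 0
G(9) = mex{0,0,0} = 1
G(10) = mex{1,1,1} = 0
G(11) = mex{0,0,0} = 1
G(12) = mex{1,1,1} = 0
G(13) = mex{0,0,0} = 1
G(14) = mex{1,1,1} = 0
G(15) = mex{0,0,0} = 1
G(16) = mex{1,1,1} = 0
G(17) = mex{0,0,0} = 1
G(18) = mex{1,1,1} = 0
G(19) = mex{0,0,0} = 1
G(20) = mex{1,1,1} = 0
G(21) = mex{0,0,0} = 1
G(22) = mex{1,1,1} = 0
G(23) = mex{0,0,0} = 1
G(24) = mex{1,1,1} = 0
G(25) = mex{0,0,0} = 1
G(26) = mex{1,1,1} = 0

0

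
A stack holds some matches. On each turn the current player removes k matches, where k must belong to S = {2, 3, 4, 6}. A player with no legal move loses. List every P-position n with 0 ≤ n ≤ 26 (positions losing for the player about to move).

n :  0  1  2  3  4  5  6  7  8  9 10 11 12 13 14 15 16 17 18 19 20 21 22 23 24 25 26
G :  0  0  1  1  2  2  3  3  0  0  1  1  2  2  3  3  0  0  1  1  2  2  3  3  0  0  1
P-positions are exactly the n with G(n) = 0.

0, 1, 8, 9, 16, 17, 24, 25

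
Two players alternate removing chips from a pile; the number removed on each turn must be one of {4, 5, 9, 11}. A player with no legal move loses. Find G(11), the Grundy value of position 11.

2

n :  0  1  2  3  4  5  6  7  8  9 10 11
G :  0  0  0  0  1  1  1  1  2  2  2  2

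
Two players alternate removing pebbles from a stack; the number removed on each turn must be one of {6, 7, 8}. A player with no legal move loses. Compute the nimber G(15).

0

n :  0  1  2  3  4  5  6  7  8  9 10 11 12 13 14 15
G :  0  0  0  0  0  0  1  1  1  1  1  1  2  2  0  0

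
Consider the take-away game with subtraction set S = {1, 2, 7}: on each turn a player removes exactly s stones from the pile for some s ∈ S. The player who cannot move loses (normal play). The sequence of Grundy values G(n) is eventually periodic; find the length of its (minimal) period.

n :  0  1  2  3  4  5  6  7  8  9 10 11 12 13 14
G :  0  1  2  0  1  2  0  1  2  0  1  2  0  1  2
G(n+3) = G(n) holds for n = 0,…,6 (a full window of length max(S) = 7), so the sequence is purely periodic with period 3.

3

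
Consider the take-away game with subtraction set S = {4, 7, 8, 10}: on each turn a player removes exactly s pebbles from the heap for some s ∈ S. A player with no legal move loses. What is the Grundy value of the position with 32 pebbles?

1

G(0) = 0
G(1) = mex{} = 0
G(2) = mex{} = 0
G(3) = mex{} = 0
G(4) = mex{0} = 1
G(5) = mex{0} = 1
G(6) = mex{0} = 1
G(7) = mex{0,0} = 1
G(8) = mex{1,0,0} = 2
G(9) = mex{1,0,0} = 2
G(10) = mex{1,0,0,0} = 2
G(11) = mex{1,1,0,0} = 2
G(12) = mex{2,1,1,0} = 3
G(13) = mex{2,1,1,0} = 3
G(14) = mex{2,1,1,1} = 0
G(15) = mex{2,2,1,1} = 0
G(16) = mex{3,2,2,1} = 0
G(17) = mex{3,2,2,1} = 0
G(18) = mex{0,2,2,2} = 1
G(19) = mex{0,3,2,2} = 1
G(20) = mex{0,3,3,2} = 1
G(21) = mex{0,0,3,2} = 1
G(22) = mex{1,0,0,3} = 2
G(23) = mex{1,0,0,3} = 2
G(24) = mex{1,0,0,0} = 2
G(25) = mex{1,1,0,0} = 2
G(26) = mex{2,1,1,0} = 3
G(27) = mex{2,1,1,0} = 3
G(28) = mex{2,1,1,1} = 0
G(29) = mex{2,2,1,1} = 0
G(30) = mex{3,2,2,1} = 0
G(31) = mex{3,2,2,1} = 0
G(32) = mex{0,2,2,2} = 1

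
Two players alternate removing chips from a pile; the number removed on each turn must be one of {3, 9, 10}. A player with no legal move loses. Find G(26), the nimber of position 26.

0

n :  0  1  2  3  4  5  6  7  8  9 10 11 12 13 14 15 16 17 18 19 20 21 22 23 24 25 26
G :  0  0  0  1  1  1  0  0  0  1  1  1  2  0  0  3  1  1  2  0  0  0  1  1  1  0  0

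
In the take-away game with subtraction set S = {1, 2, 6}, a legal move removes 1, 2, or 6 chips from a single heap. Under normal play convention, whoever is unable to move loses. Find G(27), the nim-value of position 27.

G(0) = 0
G(1) = mex{0} = 1
G(2) = mex{1,0} = 2
G(3) = mex{2,1} = 0
G(4) = mex{0,2} = 1
G(5) = mex{1,0} = 2
G(6) = mex{2,1,0} = 3
G(7) = mex{3,2,1} = 0
G(8) = mex{0,3,2} = 1
G(9) = mex{1,0,0} = 2
G(10) = mex{2,1,1} = 0
G(11) = mex{0,2,2} = 1
G(12) = mex{1,0,3} = 2
G(13) = mex{2,1,0} = 3
G(14) = mex{3,2,1} = 0
G(15) = mex{0,3,2} = 1
G(16) = mex{1,0,0} = 2
G(17) = mex{2,1,1} = 0
G(18) = mex{0,2,2} = 1
G(19) = mex{1,0,3} = 2
G(20) = mex{2,1,0} = 3
G(21) = mex{3,2,1} = 0
G(22) = mex{0,3,2} = 1
G(23) = mex{1,0,0} = 2
G(24) = mex{2,1,1} = 0
G(25) = mex{0,2,2} = 1
G(26) = mex{1,0,3} = 2
G(27) = mex{2,1,0} = 3

3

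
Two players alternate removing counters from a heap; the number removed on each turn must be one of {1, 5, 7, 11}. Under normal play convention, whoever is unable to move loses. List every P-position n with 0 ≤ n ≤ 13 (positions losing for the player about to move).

0, 2, 4, 6, 8, 10, 12

G(0) = 0
G(1) = mex{0} = 1
G(2) = mex{1} = 0
G(3) = mex{0} = 1
G(4) = mex{1} = 0
G(5) = mex{0,0} = 1
G(6) = mex{1,1} = 0
G(7) = mex{0,0,0} = 1
G(8) = mex{1,1,1} = 0
G(9) = mex{0,0,0} = 1
G(10) = mex{1,1,1} = 0
G(11) = mex{0,0,0,0} = 1
G(12) = mex{1,1,1,1} = 0
G(13) = mex{0,0,0,0} = 1
P-positions are exactly the n with G(n) = 0.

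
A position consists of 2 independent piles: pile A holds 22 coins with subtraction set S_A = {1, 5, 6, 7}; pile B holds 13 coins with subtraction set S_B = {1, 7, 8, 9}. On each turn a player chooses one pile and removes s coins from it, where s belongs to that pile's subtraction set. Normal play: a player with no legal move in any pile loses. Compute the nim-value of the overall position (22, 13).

1

Pile A, S = {1, 5, 6, 7}:
G(0) = 0
G(1) = mex{0} = 1
G(2) = mex{1} = 0
G(3) = mex{0} = 1
G(4) = mex{1} = 0
G(5) = mex{0,0} = 1
G(6) = mex{1,1,0} = 2
G(7) = mex{2,0,1,0} = 3
G(8) = mex{3,1,0,1} = 2
G(9) = mex{2,0,1,0} = 3
G(10) = mex{3,1,0,1} = 2
G(11) = mex{2,2,1,0} = 3
G(12) = mex{3,3,2,1} = 0
G(13) = mex{0,2,3,2} = 1
G(14) = mex{1,3,2,3} = 0
G(15) = mex{0,2,3,2} = 1
G(16) = mex{1,3,2,3} = 0
G(17) = mex{0,0,3,2} = 1
G(18) = mex{1,1,0,3} = 2
G(19) = mex{2,0,1,0} = 3
G(20) = mex{3,1,0,1} = 2
G(21) = mex{2,0,1,0} = 3
G(22) = mex{3,1,0,1} = 2
G_A(22) = 2.
Pile B, S = {1, 7, 8, 9}:
G(0) = 0
G(1) = mex{0} = 1
G(2) = mex{1} = 0
G(3) = mex{0} = 1
G(4) = mex{1} = 0
G(5) = mex{0} = 1
G(6) = mex{1} = 0
G(7) = mex{0,0} = 1
G(8) = mex{1,1,0} = 2
G(9) = mex{2,0,1,0} = 3
G(10) = mex{3,1,0,1} = 2
G(11) = mex{2,0,1,0} = 3
G(12) = mex{3,1,0,1} = 2
G(13) = mex{2,0,1,0} = 3
G_B(13) = 3.
Combined Grundy value = 2 ⊕ 3 = 1.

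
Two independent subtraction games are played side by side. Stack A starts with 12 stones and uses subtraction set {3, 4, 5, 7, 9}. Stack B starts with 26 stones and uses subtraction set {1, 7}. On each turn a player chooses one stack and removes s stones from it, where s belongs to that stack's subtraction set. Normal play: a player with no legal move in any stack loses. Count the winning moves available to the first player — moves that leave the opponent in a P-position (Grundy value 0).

0

Stack A, S = {3, 4, 5, 7, 9}:
n :  0  1  2  3  4  5  6  7  8  9 10 11 12
G :  0  0  0  1  1  1  2  2  2  3  3  3  0
G_A(12) = 0.
Stack B, S = {1, 7}:
n :  0  1  2  3  4  5  6  7  8  9 10 11 12 13 14 15 16 17 18 19 20 21 22 23 24 25 26
G :  0  1  0  1  0  1  0  1  0  1  0  1  0  1  0  1  0  1  0  1  0  1  0  1  0  1  0
G_B(26) = 0.
Combined Grundy value = 0 ⊕ 0 = 0.
A winning move leaves total XOR = 0, i.e. changes one component's Grundy value g to g ⊕ X where X is the current total.
Stack A: target g' = 0⊕0 = 0, but every legal move changes the Grundy value (mex property), so 0 moves.
Stack B: target g' = 0⊕0 = 0, but every legal move changes the Grundy value (mex property), so 0 moves.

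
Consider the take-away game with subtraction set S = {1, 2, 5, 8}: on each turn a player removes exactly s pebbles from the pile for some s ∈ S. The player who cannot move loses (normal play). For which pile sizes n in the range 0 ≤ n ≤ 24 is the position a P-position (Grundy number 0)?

n :  0  1  2  3  4  5  6  7  8  9 10 11 12 13 14 15 16 17 18 19 20 21 22 23 24
G :  0  1  2  0  1  2  0  1  2  0  1  2  0  1  2  0  1  2  0  1  2  0  1  2  0
P-positions are exactly the n with G(n) = 0.

0, 3, 6, 9, 12, 15, 18, 21, 24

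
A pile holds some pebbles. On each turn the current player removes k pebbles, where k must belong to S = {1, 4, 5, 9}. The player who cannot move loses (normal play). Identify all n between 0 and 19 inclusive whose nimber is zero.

n :  0  1  2  3  4  5  6  7  8  9 10 11 12 13 14 15 16 17 18 19
G :  0  1  0  1  2  3  2  3  0  1  0  1  2  3  2  3  0  1  0  1
P-positions are exactly the n with G(n) = 0.

0, 2, 8, 10, 16, 18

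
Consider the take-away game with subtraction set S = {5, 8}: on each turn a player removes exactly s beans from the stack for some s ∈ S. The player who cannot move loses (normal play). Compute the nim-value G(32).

n :  0  1  2  3  4  5  6  7  8  9 10 11 12 13 14 15 16 17 18 19 20 21 22 23 24 25 26 27 28 29 30 31 32
G :  0  0  0  0  0  1  1  1  1  1  2  2  2  0  0  0  0  0  1  1  1  1  1  2  2  2  0  0  0  0  0  1  1

1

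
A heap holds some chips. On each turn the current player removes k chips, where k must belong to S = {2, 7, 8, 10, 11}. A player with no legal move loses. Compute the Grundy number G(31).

3

n :  0  1  2  3  4  5  6  7  8  9 10 11 12 13 14 15 16 17 18 19 20 21 22 23 24 25 26 27 28 29 30 31
G :  0  0  1  1  0  0  1  1  2  2  3  3  2  2  3  3  4  0  0  1  1  0  0  1  1  2  2  3  3  2  2  3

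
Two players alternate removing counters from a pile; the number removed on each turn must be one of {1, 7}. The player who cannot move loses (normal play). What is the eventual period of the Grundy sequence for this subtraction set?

G(0) = 0
G(1) = mex{0} = 1
G(2) = mex{1} = 0
G(3) = mex{0} = 1
G(4) = mex{1} = 0
G(5) = mex{0} = 1
G(6) = mex{1} = 0
G(7) = mex{0,0} = 1
G(8) = mex{1,1} = 0
G(9) = mex{0,0} = 1
G(10) = mex{1,1} = 0
G(11) = mex{0,0} = 1
G(12) = mex{1,1} = 0
G(13) = mex{0,0} = 1
G(14) = mex{1,1} = 0
G(n+2) = G(n) holds for n = 0,…,6 (a full window of length max(S) = 7), so the sequence is purely periodic with period 2.

2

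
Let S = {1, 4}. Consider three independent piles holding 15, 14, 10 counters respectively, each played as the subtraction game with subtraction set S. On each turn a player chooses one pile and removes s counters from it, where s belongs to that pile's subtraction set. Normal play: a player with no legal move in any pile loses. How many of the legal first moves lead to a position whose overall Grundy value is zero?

3

All piles use S = {1, 4}:
n :  0  1  2  3  4  5  6  7  8  9 10 11 12 13 14 15
G :  0  1  0  1  2  0  1  0  1  2  0  1  0  1  2  0
Pile A: G(15) = 0.
Pile B: G(14) = 2.
Pile C: G(10) = 0.
Combined Grundy value = 0 ⊕ 2 ⊕ 0 = 2.
A winning move leaves total XOR = 0, i.e. changes one component's Grundy value g to g ⊕ X where X is the current total.
Pile A: need g' = 0⊕2 = 2. Options: 15−1→G=2, 15−4→G=1. Hits: 1.
Pile B: need g' = 2⊕2 = 0. Options: 14−1→G=1, 14−4→G=0. Hits: 1.
Pile C: need g' = 0⊕2 = 2. Options: 10−1→G=2, 10−4→G=1. Hits: 1.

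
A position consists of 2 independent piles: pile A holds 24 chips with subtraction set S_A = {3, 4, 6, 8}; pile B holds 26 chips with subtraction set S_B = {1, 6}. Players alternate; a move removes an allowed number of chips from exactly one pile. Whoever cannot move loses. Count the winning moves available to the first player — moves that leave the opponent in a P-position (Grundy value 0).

2

Pile A, S = {3, 4, 6, 8}:
G(0) = 0
G(1) = mex{} = 0
G(2) = mex{} = 0
G(3) = mex{0} = 1
G(4) = mex{0,0} = 1
G(5) = mex{0,0} = 1
G(6) = mex{1,0,0} = 2
G(7) = mex{1,1,0} = 2
G(8) = mex{1,1,0,0} = 2
G(9) = mex{2,1,1,0} = 3
G(10) = mex{2,2,1,0} = 3
G(11) = mex{2,2,1,1} = 0
G(12) = mex{3,2,2,1} = 0
G(13) = mex{3,3,2,1} = 0
G(14) = mex{0,3,2,2} = 1
G(15) = mex{0,0,3,2} = 1
G(16) = mex{0,0,3,2} = 1
G(17) = mex{1,0,0,3} = 2
G(18) = mex{1,1,0,3} = 2
G(19) = mex{1,1,0,0} = 2
G(20) = mex{2,1,1,0} = 3
G(21) = mex{2,2,1,0} = 3
G(22) = mex{2,2,1,1} = 0
G(23) = mex{3,2,2,1} = 0
G(24) = mex{3,3,2,1} = 0
G_A(24) = 0.
Pile B, S = {1, 6}:
G(0) = 0
G(1) = mex{0} = 1
G(2) = mex{1} = 0
G(3) = mex{0} = 1
G(4) = mex{1} = 0
G(5) = mex{0} = 1
G(6) = mex{1,0} = 2
G(7) = mex{2,1} = 0
G(8) = mex{0,0} = 1
G(9) = mex{1,1} = 0
G(10) = mex{0,0} = 1
G(11) = mex{1,1} = 0
G(12) = mex{0,2} = 1
G(13) = mex{1,0} = 2
G(14) = mex{2,1} = 0
G(15) = mex{0,0} = 1
G(16) = mex{1,1} = 0
G(17) = mex{0,0} = 1
G(18) = mex{1,1} = 0
G(19) = mex{0,2} = 1
G(20) = mex{1,0} = 2
G(21) = mex{2,1} = 0
G(22) = mex{0,0} = 1
G(23) = mex{1,1} = 0
G(24) = mex{0,0} = 1
G(25) = mex{1,1} = 0
G(26) = mex{0,2} = 1
G_B(26) = 1.
Combined Grundy value = 0 ⊕ 1 = 1.
A winning move leaves total XOR = 0, i.e. changes one component's Grundy value g to g ⊕ X where X is the current total.
Pile A: need g' = 0⊕1 = 1. Options: 24−3→G=3, 24−4→G=3, 24−6→G=2, 24−8→G=1. Hits: 1.
Pile B: need g' = 1⊕1 = 0. Options: 26−1→G=0, 26−6→G=2. Hits: 1.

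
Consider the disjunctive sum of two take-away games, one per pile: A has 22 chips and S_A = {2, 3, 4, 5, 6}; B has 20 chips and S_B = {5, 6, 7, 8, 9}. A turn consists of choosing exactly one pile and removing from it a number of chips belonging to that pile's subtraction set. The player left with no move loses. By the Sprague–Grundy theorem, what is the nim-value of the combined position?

2

Pile A, S = {2, 3, 4, 5, 6}:
n :  0  1  2  3  4  5  6  7  8  9 10 11 12 13 14 15 16 17 18 19 20 21 22
G :  0  0  1  1  2  2  3  3  0  0  1  1  2  2  3  3  0  0  1  1  2  2  3
G_A(22) = 3.
Pile B, S = {5, 6, 7, 8, 9}:
G(0) = 0
G(1) = mex{} = 0
G(2) = mex{} = 0
G(3) = mex{} = 0
G(4) = mex{} = 0
G(5) = mex{0} = 1
G(6) = mex{0,0} = 1
G(7) = mex{0,0,0} = 1
G(8) = mex{0,0,0,0} = 1
G(9) = mex{0,0,0,0,0} = 1
G(10) = mex{1,0,0,0,0} = 2
G(11) = mex{1,1,0,0,0} = 2
G(12) = mex{1,1,1,0,0} = 2
G(13) = mex{1,1,1,1,0} = 2
G(14) = mex{1,1,1,1,1} = 0
G(15) = mex{2,1,1,1,1} = 0
G(16) = mex{2,2,1,1,1} = 0
G(17) = mex{2,2,2,1,1} = 0
G(18) = mex{2,2,2,2,1} = 0
G(19) = mex{0,2,2,2,2} = 1
G(20) = mex{0,0,2,2,2} = 1
G_B(20) = 1.
Combined Grundy value = 3 ⊕ 1 = 2.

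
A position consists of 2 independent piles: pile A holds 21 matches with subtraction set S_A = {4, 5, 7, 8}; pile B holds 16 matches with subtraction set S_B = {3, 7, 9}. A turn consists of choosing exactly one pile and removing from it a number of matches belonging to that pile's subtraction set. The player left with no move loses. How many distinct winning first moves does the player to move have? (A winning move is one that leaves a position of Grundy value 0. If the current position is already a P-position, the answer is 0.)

4

Pile A, S = {4, 5, 7, 8}:
G(0) = 0
G(1) = mex{} = 0
G(2) = mex{} = 0
G(3) = mex{} = 0
G(4) = mex{0} = 1
G(5) = mex{0,0} = 1
G(6) = mex{0,0} = 1
G(7) = mex{0,0,0} = 1
G(8) = mex{1,0,0,0} = 2
G(9) = mex{1,1,0,0} = 2
G(10) = mex{1,1,0,0} = 2
G(11) = mex{1,1,1,0} = 2
G(12) = mex{2,1,1,1} = 0
G(13) = mex{2,2,1,1} = 0
G(14) = mex{2,2,1,1} = 0
G(15) = mex{2,2,2,1} = 0
G(16) = mex{0,2,2,2} = 1
G(17) = mex{0,0,2,2} = 1
G(18) = mex{0,0,2,2} = 1
G(19) = mex{0,0,0,2} = 1
G(20) = mex{1,0,0,0} = 2
G(21) = mex{1,1,0,0} = 2
G_A(21) = 2.
Pile B, S = {3, 7, 9}:
n :  0  1  2  3  4  5  6  7  8  9 10 11 12 13 14 15 16
G :  0  0  0  1  1  1  0  2  2  1  3  3  0  2  0  1  0
G_B(16) = 0.
Combined Grundy value = 2 ⊕ 0 = 2.
A winning move leaves total XOR = 0, i.e. changes one component's Grundy value g to g ⊕ X where X is the current total.
Pile A: need g' = 2⊕2 = 0. Options: 21−4→G=1, 21−5→G=1, 21−7→G=0, 21−8→G=0. Hits: 2.
Pile B: need g' = 0⊕2 = 2. Options: 16−3→G=2, 16−7→G=1, 16−9→G=2. Hits: 2.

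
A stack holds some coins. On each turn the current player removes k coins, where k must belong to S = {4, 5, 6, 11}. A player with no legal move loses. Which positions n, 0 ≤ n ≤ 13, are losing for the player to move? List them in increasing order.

G(0) = 0
G(1) = mex{} = 0
G(2) = mex{} = 0
G(3) = mex{} = 0
G(4) = mex{0} = 1
G(5) = mex{0,0} = 1
G(6) = mex{0,0,0} = 1
G(7) = mex{0,0,0} = 1
G(8) = mex{1,0,0} = 2
G(9) = mex{1,1,0} = 2
G(10) = mex{1,1,1} = 0
G(11) = mex{1,1,1,0} = 2
G(12) = mex{2,1,1,0} = 3
G(13) = mex{2,2,1,0} = 3
P-positions are exactly the n with G(n) = 0.

0, 1, 2, 3, 10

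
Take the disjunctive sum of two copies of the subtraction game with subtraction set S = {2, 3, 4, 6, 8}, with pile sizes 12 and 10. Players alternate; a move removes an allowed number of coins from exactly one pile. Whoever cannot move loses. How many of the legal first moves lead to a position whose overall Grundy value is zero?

All piles use S = {2, 3, 4, 6, 8}:
G(0) = 0
G(1) = mex{} = 0
G(2) = mex{0} = 1
G(3) = mex{0,0} = 1
G(4) = mex{1,0,0} = 2
G(5) = mex{1,1,0} = 2
G(6) = mex{2,1,1,0} = 3
G(7) = mex{2,2,1,0} = 3
G(8) = mex{3,2,2,1,0} = 4
G(9) = mex{3,3,2,1,0} = 4
G(10) = mex{4,3,3,2,1} = 0
G(11) = mex{4,4,3,2,1} = 0
G(12) = mex{0,4,4,3,2} = 1
Pile A: G(12) = 1.
Pile B: G(10) = 0.
Combined Grundy value = 1 ⊕ 0 = 1.
A winning move leaves total XOR = 0, i.e. changes one component's Grundy value g to g ⊕ X where X is the current total.
Pile A: need g' = 1⊕1 = 0. Options: 12−2→G=0, 12−3→G=4, 12−4→G=4, 12−6→G=3, 12−8→G=2. Hits: 1.
Pile B: need g' = 0⊕1 = 1. Options: 10−2→G=4, 10−3→G=3, 10−4→G=3, 10−6→G=2, 10−8→G=1. Hits: 1.

2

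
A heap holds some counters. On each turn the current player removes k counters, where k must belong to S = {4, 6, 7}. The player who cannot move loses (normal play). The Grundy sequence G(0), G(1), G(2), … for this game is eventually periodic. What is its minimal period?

11

n :  0  1  2  3  4  5  6  7  8  9 10 11 12 13 14 15 16 17 18 19 20 21 22 23
G :  0  0  0  0  1  1  1  1  2  2  2  0  0  0  0  1  1  1  1  2  2  2  0  0
G(n+11) = G(n) holds for n = 0,…,6 (a full window of length max(S) = 7), so the sequence is purely periodic with period 11.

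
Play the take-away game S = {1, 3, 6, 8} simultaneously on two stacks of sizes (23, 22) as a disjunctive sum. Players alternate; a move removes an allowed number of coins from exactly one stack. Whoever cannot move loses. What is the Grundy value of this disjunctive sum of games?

1

All stacks use S = {1, 3, 6, 8}:
G(0) = 0
G(1) = mex{0} = 1
G(2) = mex{1} = 0
G(3) = mex{0,0} = 1
G(4) = mex{1,1} = 0
G(5) = mex{0,0} = 1
G(6) = mex{1,1,0} = 2
G(7) = mex{2,0,1} = 3
G(8) = mex{3,1,0,0} = 2
G(9) = mex{2,2,1,1} = 0
G(10) = mex{0,3,0,0} = 1
G(11) = mex{1,2,1,1} = 0
G(12) = mex{0,0,2,0} = 1
G(13) = mex{1,1,3,1} = 0
G(14) = mex{0,0,2,2} = 1
G(15) = mex{1,1,0,3} = 2
G(16) = mex{2,0,1,2} = 3
G(17) = mex{3,1,0,0} = 2
G(18) = mex{2,2,1,1} = 0
G(19) = mex{0,3,0,0} = 1
G(20) = mex{1,2,1,1} = 0
G(21) = mex{0,0,2,0} = 1
G(22) = mex{1,1,3,1} = 0
G(23) = mex{0,0,2,2} = 1
Stack A: G(23) = 1.
Stack B: G(22) = 0.
Combined Grundy value = 1 ⊕ 0 = 1.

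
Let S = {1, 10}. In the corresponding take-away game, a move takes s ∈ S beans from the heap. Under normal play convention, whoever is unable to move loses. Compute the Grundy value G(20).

1

n :  0  1  2  3  4  5  6  7  8  9 10 11 12 13 14 15 16 17 18 19 20
G :  0  1  0  1  0  1  0  1  0  1  2  0  1  0  1  0  1  0  1  0  1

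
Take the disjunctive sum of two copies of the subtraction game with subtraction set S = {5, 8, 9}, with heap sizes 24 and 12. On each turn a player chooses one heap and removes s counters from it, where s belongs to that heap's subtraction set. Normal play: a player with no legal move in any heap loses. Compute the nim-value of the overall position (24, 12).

0

All heaps use S = {5, 8, 9}:
n :  0  1  2  3  4  5  6  7  8  9 10 11 12 13 14 15 16 17 18 19 20 21 22 23 24
G :  0  0  0  0  0  1  1  1  1  1  2  2  2  2  0  0  0  0  0  1  1  1  1  1  2
Heap A: G(24) = 2.
Heap B: G(12) = 2.
Combined Grundy value = 2 ⊕ 2 = 0.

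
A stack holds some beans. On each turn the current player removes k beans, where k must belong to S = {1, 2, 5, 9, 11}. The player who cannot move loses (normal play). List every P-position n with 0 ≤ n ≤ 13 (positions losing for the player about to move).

G(0) = 0
G(1) = mex{0} = 1
G(2) = mex{1,0} = 2
G(3) = mex{2,1} = 0
G(4) = mex{0,2} = 1
G(5) = mex{1,0,0} = 2
G(6) = mex{2,1,1} = 0
G(7) = mex{0,2,2} = 1
G(8) = mex{1,0,0} = 2
G(9) = mex{2,1,1,0} = 3
G(10) = mex{3,2,2,1} = 0
G(11) = mex{0,3,0,2,0} = 1
G(12) = mex{1,0,1,0,1} = 2
G(13) = mex{2,1,2,1,2} = 0
P-positions are exactly the n with G(n) = 0.

0, 3, 6, 10, 13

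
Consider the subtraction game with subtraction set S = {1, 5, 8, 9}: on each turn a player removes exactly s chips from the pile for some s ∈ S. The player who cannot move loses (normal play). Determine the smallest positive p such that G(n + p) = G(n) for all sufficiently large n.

G(0) = 0
G(1) = mex{0} = 1
G(2) = mex{1} = 0
G(3) = mex{0} = 1
G(4) = mex{1} = 0
G(5) = mex{0,0} = 1
G(6) = mex{1,1} = 0
G(7) = mex{0,0} = 1
G(8) = mex{1,1,0} = 2
G(9) = mex{2,0,1,0} = 3
G(10) = mex{3,1,0,1} = 2
G(11) = mex{2,0,1,0} = 3
G(12) = mex{3,1,0,1} = 2
G(13) = mex{2,2,1,0} = 3
G(14) = mex{3,3,0,1} = 2
G(15) = mex{2,2,1,0} = 3
G(16) = mex{3,3,2,1} = 0
G(17) = mex{0,2,3,2} = 1
G(18) = mex{1,3,2,3} = 0
G(19) = mex{0,2,3,2} = 1
G(20) = mex{1,3,2,3} = 0
G(21) = mex{0,0,3,2} = 1
G(22) = mex{1,1,2,3} = 0
G(23) = mex{0,0,3,2} = 1
G(24) = mex{1,1,0,3} = 2
G(25) = mex{2,0,1,0} = 3
G(26) = mex{3,1,0,1} = 2
G(27) = mex{2,0,1,0} = 3
G(28) = mex{3,1,0,1} = 2
G(29) = mex{2,2,1,0} = 3
G(30) = mex{3,3,0,1} = 2
G(31) = mex{2,2,1,0} = 3
G(32) = mex{3,3,2,1} = 0
G(33) = mex{0,2,3,2} = 1
G(n+16) = G(n) holds for n = 0,…,8 (a full window of length max(S) = 9), so the sequence is purely periodic with period 16.

16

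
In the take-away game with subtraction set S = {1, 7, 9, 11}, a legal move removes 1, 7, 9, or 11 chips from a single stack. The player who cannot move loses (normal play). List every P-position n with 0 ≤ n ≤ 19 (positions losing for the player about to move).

0, 2, 4, 6, 8, 10, 12, 14, 16, 18

G(0) = 0
G(1) = mex{0} = 1
G(2) = mex{1} = 0
G(3) = mex{0} = 1
G(4) = mex{1} = 0
G(5) = mex{0} = 1
G(6) = mex{1} = 0
G(7) = mex{0,0} = 1
G(8) = mex{1,1} = 0
G(9) = mex{0,0,0} = 1
G(10) = mex{1,1,1} = 0
G(11) = mex{0,0,0,0} = 1
G(12) = mex{1,1,1,1} = 0
G(13) = mex{0,0,0,0} = 1
G(14) = mex{1,1,1,1} = 0
G(15) = mex{0,0,0,0} = 1
G(16) = mex{1,1,1,1} = 0
G(17) = mex{0,0,0,0} = 1
G(18) = mex{1,1,1,1} = 0
G(19) = mex{0,0,0,0} = 1
P-positions are exactly the n with G(n) = 0.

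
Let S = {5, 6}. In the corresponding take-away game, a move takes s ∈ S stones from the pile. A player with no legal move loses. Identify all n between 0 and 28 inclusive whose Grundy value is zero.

n :  0  1  2  3  4  5  6  7  8  9 10 11 12 13 14 15 16 17 18 19 20 21 22 23 24 25 26 27 28
G :  0  0  0  0  0  1  1  1  1  1  2  0  0  0  0  0  1  1  1  1  1  2  0  0  0  0  0  1  1
P-positions are exactly the n with G(n) = 0.

0, 1, 2, 3, 4, 11, 12, 13, 14, 15, 22, 23, 24, 25, 26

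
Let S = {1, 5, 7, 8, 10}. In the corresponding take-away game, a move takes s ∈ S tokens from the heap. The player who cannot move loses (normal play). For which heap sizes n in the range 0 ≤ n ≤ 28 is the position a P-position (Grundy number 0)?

0, 2, 4, 6, 15, 17, 19, 21

G(0) = 0
G(1) = mex{0} = 1
G(2) = mex{1} = 0
G(3) = mex{0} = 1
G(4) = mex{1} = 0
G(5) = mex{0,0} = 1
G(6) = mex{1,1} = 0
G(7) = mex{0,0,0} = 1
G(8) = mex{1,1,1,0} = 2
G(9) = mex{2,0,0,1} = 3
G(10) = mex{3,1,1,0,0} = 2
G(11) = mex{2,0,0,1,1} = 3
G(12) = mex{3,1,1,0,0} = 2
G(13) = mex{2,2,0,1,1} = 3
G(14) = mex{3,3,1,0,0} = 2
G(15) = mex{2,2,2,1,1} = 0
G(16) = mex{0,3,3,2,0} = 1
G(17) = mex{1,2,2,3,1} = 0
G(18) = mex{0,3,3,2,2} = 1
G(19) = mex{1,2,2,3,3} = 0
G(20) = mex{0,0,3,2,2} = 1
G(21) = mex{1,1,2,3,3} = 0
G(22) = mex{0,0,0,2,2} = 1
G(23) = mex{1,1,1,0,3} = 2
G(24) = mex{2,0,0,1,2} = 3
G(25) = mex{3,1,1,0,0} = 2
G(26) = mex{2,0,0,1,1} = 3
G(27) = mex{3,1,1,0,0} = 2
G(28) = mex{2,2,0,1,1} = 3
P-positions are exactly the n with G(n) = 0.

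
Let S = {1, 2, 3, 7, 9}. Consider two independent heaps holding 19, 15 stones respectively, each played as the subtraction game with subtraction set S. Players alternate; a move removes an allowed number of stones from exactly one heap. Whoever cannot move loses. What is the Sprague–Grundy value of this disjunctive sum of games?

All heaps use S = {1, 2, 3, 7, 9}:
n :  0  1  2  3  4  5  6  7  8  9 10 11 12 13 14 15 16 17 18 19
G :  0  1  2  3  0  1  2  3  0  1  2  3  0  1  2  3  0  1  2  3
Heap A: G(19) = 3.
Heap B: G(15) = 3.
Combined Grundy value = 3 ⊕ 3 = 0.

0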